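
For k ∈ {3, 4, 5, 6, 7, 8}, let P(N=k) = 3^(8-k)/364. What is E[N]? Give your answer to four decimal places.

E[N] = Σ n·P(N=n)
 = 3·243/364 + 4·81/364 + 5·27/364 + 6·9/364 + 7·3/364 + 8·1/364
 = 729/364 + 81/91 + 135/364 + 27/182 + 3/52 + 2/91
 = 1271/364

3.4918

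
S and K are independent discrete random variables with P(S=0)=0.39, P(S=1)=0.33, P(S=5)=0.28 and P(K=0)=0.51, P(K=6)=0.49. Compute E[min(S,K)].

0.8477

E[min(S,K)] = Σ_s Σ_k min(s,k) · P(S=s)P(K=k)
 = 0·0.1989 + 0·0.1911 + 0·0.1683 + 1·0.1617 + 0·0.1428 + 5·0.1372
 = 0 + 0 + 0 + 0.1617 + 0 + 0.686
 = 0.8477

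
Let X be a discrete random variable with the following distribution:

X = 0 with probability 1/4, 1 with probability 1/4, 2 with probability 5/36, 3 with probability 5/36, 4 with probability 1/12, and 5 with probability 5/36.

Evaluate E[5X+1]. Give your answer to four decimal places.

10.8611

E[5X+1] = Σ (5x+1)·P(X=x)
 = 1·1/4 + 6·1/4 + 11·5/36 + 16·5/36 + 21·1/12 + 26·5/36
 = 1/4 + 3/2 + 55/36 + 20/9 + 7/4 + 65/18
 = 391/36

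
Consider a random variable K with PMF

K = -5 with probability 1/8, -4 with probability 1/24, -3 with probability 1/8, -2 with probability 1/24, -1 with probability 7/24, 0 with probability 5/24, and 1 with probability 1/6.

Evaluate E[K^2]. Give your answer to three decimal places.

5.542

E[K^2] = Σ k^2·P(K=k)
 = 25·1/8 + 16·1/24 + 9·1/8 + 4·1/24 + 1·7/24 + 0·5/24 + 1·1/6
 = 25/8 + 2/3 + 9/8 + 1/6 + 7/24 + 0 + 1/6
 = 133/24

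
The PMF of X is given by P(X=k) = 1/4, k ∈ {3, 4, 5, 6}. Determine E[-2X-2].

-11

E[-2X-2] = Σ (-2x-2)·P(X=x)
 = (-8)·1/4 + (-10)·1/4 + (-12)·1/4 + (-14)·1/4
 = (-2) + (-5/2) + (-3) + (-7/2)
 = -11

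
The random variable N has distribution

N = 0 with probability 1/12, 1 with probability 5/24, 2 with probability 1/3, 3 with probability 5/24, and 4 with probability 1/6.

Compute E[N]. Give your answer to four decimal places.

E[N] = Σ n·P(N=n)
 = 0·1/12 + 1·5/24 + 2·1/3 + 3·5/24 + 4·1/6
 = 0 + 5/24 + 2/3 + 5/8 + 2/3
 = 13/6

2.1667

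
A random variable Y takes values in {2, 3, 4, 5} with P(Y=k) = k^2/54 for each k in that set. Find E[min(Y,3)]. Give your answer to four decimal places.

2.9259

E[min(Y,3)] = Σ min(y,3)·P(Y=y)
 = 2·2/27 + 3·1/6 + 3·8/27 + 3·25/54
 = 4/27 + 1/2 + 8/9 + 25/18
 = 79/27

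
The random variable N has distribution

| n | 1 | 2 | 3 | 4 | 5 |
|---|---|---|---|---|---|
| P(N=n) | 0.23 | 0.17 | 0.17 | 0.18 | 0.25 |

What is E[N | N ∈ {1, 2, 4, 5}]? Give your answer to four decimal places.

P(N ∈ {1, 2, 4, 5}) = 0.23 + 0.17 + 0.18 + 0.25 = 0.83.
E[N | N ∈ {1, 2, 4, 5}] = [1·0.23 + 2·0.17 + 4·0.18 + 5·0.25] / 0.83
 = 2.54 / 0.83
 = 254/83

3.0602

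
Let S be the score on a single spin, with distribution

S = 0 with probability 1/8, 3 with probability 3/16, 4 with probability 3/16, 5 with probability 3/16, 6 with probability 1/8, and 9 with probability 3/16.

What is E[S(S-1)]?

E[S(S-1)] = Σ s(s-1)·P(S=s)
 = 0·1/8 + 6·3/16 + 12·3/16 + 20·3/16 + 30·1/8 + 72·3/16
 = 0 + 9/8 + 9/4 + 15/4 + 15/4 + 27/2
 = 195/8

24.375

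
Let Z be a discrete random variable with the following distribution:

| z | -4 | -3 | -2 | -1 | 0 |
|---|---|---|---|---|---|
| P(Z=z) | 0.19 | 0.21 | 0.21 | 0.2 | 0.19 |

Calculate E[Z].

-2.01

E[Z] = Σ z·P(Z=z)
 = (-4)·0.19 + (-3)·0.21 + (-2)·0.21 + (-1)·0.2 + 0·0.19
 = (-0.76) + (-0.63) + (-0.42) + (-0.2) + 0
 = -2.01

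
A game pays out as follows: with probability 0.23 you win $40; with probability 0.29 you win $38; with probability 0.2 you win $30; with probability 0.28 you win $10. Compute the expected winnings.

29.02

E[payout] = 40·0.23 + 38·0.29 + 30·0.2 + 10·0.28
 = 9.2 + 11.02 + 6 + 2.8
 = 29.02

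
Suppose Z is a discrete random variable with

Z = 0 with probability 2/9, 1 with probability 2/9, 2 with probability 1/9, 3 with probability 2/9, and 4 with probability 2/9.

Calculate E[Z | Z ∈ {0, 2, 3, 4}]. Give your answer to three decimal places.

P(Z ∈ {0, 2, 3, 4}) = 2/9 + 1/9 + 2/9 + 2/9 = 7/9.
E[Z | Z ∈ {0, 2, 3, 4}] = [0·2/9 + 2·1/9 + 3·2/9 + 4·2/9] / (7/9)
 = 16/9 / (7/9)
 = 16/7

2.286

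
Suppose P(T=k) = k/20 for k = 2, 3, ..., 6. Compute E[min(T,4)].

E[min(T,4)] = Σ min(t,4)·P(T=t)
 = 2·1/10 + 3·3/20 + 4·1/5 + 4·1/4 + 4·3/10
 = 1/5 + 9/20 + 4/5 + 1 + 6/5
 = 73/20

3.65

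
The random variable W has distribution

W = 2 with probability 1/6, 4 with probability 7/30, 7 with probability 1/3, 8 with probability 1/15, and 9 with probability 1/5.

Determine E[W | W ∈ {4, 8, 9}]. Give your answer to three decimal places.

6.533

P(W ∈ {4, 8, 9}) = 7/30 + 1/15 + 1/5 = 1/2.
E[W | W ∈ {4, 8, 9}] = [4·7/30 + 8·1/15 + 9·1/5] / (1/2)
 = 49/15 / (1/2)
 = 98/15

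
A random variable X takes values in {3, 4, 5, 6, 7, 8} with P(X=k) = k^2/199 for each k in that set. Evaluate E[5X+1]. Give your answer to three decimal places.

E[5X+1] = Σ (5x+1)·P(X=x)
 = 16·9/199 + 21·16/199 + 26·25/199 + 31·36/199 + 36·49/199 + 41·64/199
 = 144/199 + 336/199 + 650/199 + 1116/199 + 1764/199 + 2624/199
 = 6634/199

33.337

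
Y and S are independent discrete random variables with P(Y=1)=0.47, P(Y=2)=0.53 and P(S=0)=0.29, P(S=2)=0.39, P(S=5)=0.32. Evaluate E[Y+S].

E[Y+S] = Σ_y Σ_s (y+s) · P(Y=y)P(S=s)
 = 1·0.1363 + 3·0.1833 + 6·0.1504 + 2·0.1537 + 4·0.2067 + 7·0.1696
 = 0.1363 + 0.5499 + 0.9024 + 0.3074 + 0.8268 + 1.1872
 = 3.91

3.91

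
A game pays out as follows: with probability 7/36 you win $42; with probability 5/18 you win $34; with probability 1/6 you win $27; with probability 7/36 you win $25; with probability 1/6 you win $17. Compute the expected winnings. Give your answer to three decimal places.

E[payout] = 42·7/36 + 34·5/18 + 27·1/6 + 25·7/36 + 17·1/6
 = 49/6 + 85/9 + 9/2 + 175/36 + 17/6
 = 1073/36

29.806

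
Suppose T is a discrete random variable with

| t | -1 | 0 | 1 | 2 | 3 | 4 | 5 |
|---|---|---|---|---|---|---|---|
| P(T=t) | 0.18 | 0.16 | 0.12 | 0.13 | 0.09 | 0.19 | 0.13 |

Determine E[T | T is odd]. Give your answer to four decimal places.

1.6538

P(T is odd) = 0.18 + 0.12 + 0.09 + 0.13 = 0.52.
E[T | T is odd] = [(-1)·0.18 + 1·0.12 + 3·0.09 + 5·0.13] / 0.52
 = 0.86 / 0.52
 = 43/26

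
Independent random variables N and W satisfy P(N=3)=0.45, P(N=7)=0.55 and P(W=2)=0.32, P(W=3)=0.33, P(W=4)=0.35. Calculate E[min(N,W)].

E[min(N,W)] = Σ_n Σ_w min(n,w) · P(N=n)P(W=w)
 = 2·0.144 + 3·0.1485 + 3·0.1575 + 2·0.176 + 3·0.1815 + 4·0.1925
 = 0.288 + 0.4455 + 0.4725 + 0.352 + 0.5445 + 0.77
 = 2.8725

2.8725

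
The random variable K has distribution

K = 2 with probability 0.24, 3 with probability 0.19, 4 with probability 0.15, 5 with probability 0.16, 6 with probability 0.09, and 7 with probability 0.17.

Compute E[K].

E[K] = Σ k·P(K=k)
 = 2·0.24 + 3·0.19 + 4·0.15 + 5·0.16 + 6·0.09 + 7·0.17
 = 0.48 + 0.57 + 0.6 + 0.8 + 0.54 + 1.19
 = 4.18

4.18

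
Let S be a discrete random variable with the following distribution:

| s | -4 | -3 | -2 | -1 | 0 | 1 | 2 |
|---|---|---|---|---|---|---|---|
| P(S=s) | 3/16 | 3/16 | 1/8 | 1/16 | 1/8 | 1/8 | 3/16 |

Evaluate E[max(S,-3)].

-0.9375

E[max(S,-3)] = Σ max(s,-3)·P(S=s)
 = (-3)·3/16 + (-3)·3/16 + (-2)·1/8 + (-1)·1/16 + 0·1/8 + 1·1/8 + 2·3/16
 = (-9/16) + (-9/16) + (-1/4) + (-1/16) + 0 + 1/8 + 3/8
 = -15/16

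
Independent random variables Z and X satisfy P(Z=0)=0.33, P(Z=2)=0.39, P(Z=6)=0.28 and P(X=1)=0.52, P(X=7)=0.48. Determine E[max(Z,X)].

4.8108

E[max(Z,X)] = Σ_z Σ_x max(z,x) · P(Z=z)P(X=x)
 = 1·0.1716 + 7·0.1584 + 2·0.2028 + 7·0.1872 + 6·0.1456 + 7·0.1344
 = 0.1716 + 1.1088 + 0.4056 + 1.3104 + 0.8736 + 0.9408
 = 4.8108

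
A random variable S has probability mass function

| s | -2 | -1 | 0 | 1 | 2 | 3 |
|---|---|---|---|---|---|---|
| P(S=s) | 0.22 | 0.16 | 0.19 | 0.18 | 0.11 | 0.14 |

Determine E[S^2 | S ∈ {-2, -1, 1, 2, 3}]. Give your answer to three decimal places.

3.605

P(S ∈ {-2, -1, 1, 2, 3}) = 0.22 + 0.16 + 0.18 + 0.11 + 0.14 = 0.81.
E[S^2 | S ∈ {-2, -1, 1, 2, 3}] = [4·0.22 + 1·0.16 + 1·0.18 + 4·0.11 + 9·0.14] / 0.81
 = 2.92 / 0.81
 = 292/81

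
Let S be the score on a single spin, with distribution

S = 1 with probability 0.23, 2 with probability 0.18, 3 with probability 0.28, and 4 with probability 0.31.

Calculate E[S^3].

E[S^3] = Σ s^3·P(S=s)
 = 1·0.23 + 8·0.18 + 27·0.28 + 64·0.31
 = 0.23 + 1.44 + 7.56 + 19.84
 = 29.07

29.07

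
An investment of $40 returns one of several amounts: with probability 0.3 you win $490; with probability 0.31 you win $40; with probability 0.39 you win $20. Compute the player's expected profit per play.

127.2

E[payout] = 490·0.3 + 40·0.31 + 20·0.39
 = 147 + 12.4 + 7.8
 = 167.2
Net = 167.2 - 40 = 127.2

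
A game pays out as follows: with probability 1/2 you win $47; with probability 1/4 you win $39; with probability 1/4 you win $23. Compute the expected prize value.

E[payout] = 47·1/2 + 39·1/4 + 23·1/4
 = 47/2 + 39/4 + 23/4
 = 39

39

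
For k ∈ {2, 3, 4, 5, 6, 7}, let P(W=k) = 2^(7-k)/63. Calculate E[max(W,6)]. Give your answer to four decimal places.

E[max(W,6)] = Σ max(w,6)·P(W=w)
 = 6·32/63 + 6·16/63 + 6·8/63 + 6·4/63 + 6·2/63 + 7·1/63
 = 64/21 + 32/21 + 16/21 + 8/21 + 4/21 + 1/9
 = 379/63

6.0159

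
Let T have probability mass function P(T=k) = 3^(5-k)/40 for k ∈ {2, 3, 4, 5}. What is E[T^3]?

19.4

E[T^3] = Σ t^3·P(T=t)
 = 8·27/40 + 27·9/40 + 64·3/40 + 125·1/40
 = 27/5 + 243/40 + 24/5 + 25/8
 = 97/5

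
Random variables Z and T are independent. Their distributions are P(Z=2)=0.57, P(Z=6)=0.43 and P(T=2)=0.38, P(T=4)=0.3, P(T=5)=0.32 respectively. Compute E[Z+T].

7.28

E[Z+T] = Σ_z Σ_t (z+t) · P(Z=z)P(T=t)
 = 4·0.2166 + 6·0.171 + 7·0.1824 + 8·0.1634 + 10·0.129 + 11·0.1376
 = 0.8664 + 1.026 + 1.2768 + 1.3072 + 1.29 + 1.5136
 = 7.28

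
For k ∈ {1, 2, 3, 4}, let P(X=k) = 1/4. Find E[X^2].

E[X^2] = Σ x^2·P(X=x)
 = 1·1/4 + 4·1/4 + 9·1/4 + 16·1/4
 = 1/4 + 1 + 9/4 + 4
 = 15/2

7.5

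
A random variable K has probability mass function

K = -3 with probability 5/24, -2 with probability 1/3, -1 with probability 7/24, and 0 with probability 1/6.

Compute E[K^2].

E[K^2] = Σ k^2·P(K=k)
 = 9·5/24 + 4·1/3 + 1·7/24 + 0·1/6
 = 15/8 + 4/3 + 7/24 + 0
 = 7/2

3.5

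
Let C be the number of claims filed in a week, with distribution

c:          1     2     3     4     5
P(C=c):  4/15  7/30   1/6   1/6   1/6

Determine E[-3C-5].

-13.2

E[-3C-5] = Σ (-3c-5)·P(C=c)
 = (-8)·4/15 + (-11)·7/30 + (-14)·1/6 + (-17)·1/6 + (-20)·1/6
 = (-32/15) + (-77/30) + (-7/3) + (-17/6) + (-10/3)
 = -66/5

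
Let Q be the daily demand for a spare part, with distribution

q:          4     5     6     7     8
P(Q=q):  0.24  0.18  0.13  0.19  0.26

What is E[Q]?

6.05

E[Q] = Σ q·P(Q=q)
 = 4·0.24 + 5·0.18 + 6·0.13 + 7·0.19 + 8·0.26
 = 0.96 + 0.9 + 0.78 + 1.33 + 2.08
 = 6.05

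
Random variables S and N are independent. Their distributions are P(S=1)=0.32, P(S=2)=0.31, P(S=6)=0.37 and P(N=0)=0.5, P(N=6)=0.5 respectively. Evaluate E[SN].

E[SN] = Σ_s Σ_n sn · P(S=s)P(N=n)
 = 0·0.16 + 6·0.16 + 0·0.155 + 12·0.155 + 0·0.185 + 36·0.185
 = 0 + 0.96 + 0 + 1.86 + 0 + 6.66
 = 9.48

9.48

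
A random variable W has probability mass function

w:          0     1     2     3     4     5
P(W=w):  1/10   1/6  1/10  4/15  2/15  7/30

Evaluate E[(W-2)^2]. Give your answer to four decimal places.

3.4667

E[(W-2)^2] = Σ (w-2)^2·P(W=w)
 = 4·1/10 + 1·1/6 + 0·1/10 + 1·4/15 + 4·2/15 + 9·7/30
 = 2/5 + 1/6 + 0 + 4/15 + 8/15 + 21/10
 = 52/15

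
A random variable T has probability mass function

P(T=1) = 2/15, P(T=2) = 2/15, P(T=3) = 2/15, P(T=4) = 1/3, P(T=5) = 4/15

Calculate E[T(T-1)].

10.4

E[T(T-1)] = Σ t(t-1)·P(T=t)
 = 0·2/15 + 2·2/15 + 6·2/15 + 12·1/3 + 20·4/15
 = 0 + 4/15 + 4/5 + 4 + 16/3
 = 52/5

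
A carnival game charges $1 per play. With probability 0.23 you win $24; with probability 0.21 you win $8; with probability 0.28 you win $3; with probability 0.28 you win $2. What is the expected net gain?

E[payout] = 24·0.23 + 8·0.21 + 3·0.28 + 2·0.28
 = 5.52 + 1.68 + 0.84 + 0.56
 = 8.6
Net = 8.6 - 1 = 7.6

7.6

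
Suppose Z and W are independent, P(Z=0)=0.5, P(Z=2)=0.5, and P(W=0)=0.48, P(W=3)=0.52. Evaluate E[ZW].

E[ZW] = Σ_z Σ_w zw · P(Z=z)P(W=w)
 = 0·0.24 + 0·0.26 + 0·0.24 + 6·0.26
 = 0 + 0 + 0 + 1.56
 = 1.56

1.56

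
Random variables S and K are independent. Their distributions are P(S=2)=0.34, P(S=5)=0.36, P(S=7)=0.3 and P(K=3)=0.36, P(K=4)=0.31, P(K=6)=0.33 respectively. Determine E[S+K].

8.88

E[S+K] = Σ_s Σ_k (s+k) · P(S=s)P(K=k)
 = 5·0.1224 + 6·0.1054 + 8·0.1122 + 8·0.1296 + 9·0.1116 + 11·0.1188 + 10·0.108 + 11·0.093 + 13·0.099
 = 0.612 + 0.6324 + 0.8976 + 1.0368 + 1.0044 + 1.3068 + 1.08 + 1.023 + 1.287
 = 8.88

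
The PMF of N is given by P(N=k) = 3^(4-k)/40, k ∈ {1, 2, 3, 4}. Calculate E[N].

E[N] = Σ n·P(N=n)
 = 1·27/40 + 2·9/40 + 3·3/40 + 4·1/40
 = 27/40 + 9/20 + 9/40 + 1/10
 = 29/20

1.45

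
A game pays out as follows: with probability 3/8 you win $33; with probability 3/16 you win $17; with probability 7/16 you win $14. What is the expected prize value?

21.6875

E[payout] = 33·3/8 + 17·3/16 + 14·7/16
 = 99/8 + 51/16 + 49/8
 = 347/16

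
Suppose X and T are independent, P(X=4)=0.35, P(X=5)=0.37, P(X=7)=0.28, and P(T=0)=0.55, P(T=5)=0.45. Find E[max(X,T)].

5.3675

E[max(X,T)] = Σ_x Σ_t max(x,t) · P(X=x)P(T=t)
 = 4·0.1925 + 5·0.1575 + 5·0.2035 + 5·0.1665 + 7·0.154 + 7·0.126
 = 0.77 + 0.7875 + 1.0175 + 0.8325 + 1.078 + 0.882
 = 5.3675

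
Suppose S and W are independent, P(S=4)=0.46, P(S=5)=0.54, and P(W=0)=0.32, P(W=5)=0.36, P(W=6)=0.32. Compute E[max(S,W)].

5.1728

E[max(S,W)] = Σ_s Σ_w max(s,w) · P(S=s)P(W=w)
 = 4·0.1472 + 5·0.1656 + 6·0.1472 + 5·0.1728 + 5·0.1944 + 6·0.1728
 = 0.5888 + 0.828 + 0.8832 + 0.864 + 0.972 + 1.0368
 = 5.1728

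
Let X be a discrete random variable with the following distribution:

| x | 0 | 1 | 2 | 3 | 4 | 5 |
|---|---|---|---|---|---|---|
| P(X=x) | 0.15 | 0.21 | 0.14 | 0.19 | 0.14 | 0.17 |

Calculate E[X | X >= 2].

P(X >= 2) = 0.14 + 0.19 + 0.14 + 0.17 = 0.64.
E[X | X >= 2] = [2·0.14 + 3·0.19 + 4·0.14 + 5·0.17] / 0.64
 = 2.26 / 0.64
 = 113/32

3.53125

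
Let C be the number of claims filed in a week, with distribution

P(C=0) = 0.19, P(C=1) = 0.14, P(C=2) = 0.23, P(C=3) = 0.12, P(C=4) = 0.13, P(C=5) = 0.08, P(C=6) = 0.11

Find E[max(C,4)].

E[max(C,4)] = Σ max(c,4)·P(C=c)
 = 4·0.19 + 4·0.14 + 4·0.23 + 4·0.12 + 4·0.13 + 5·0.08 + 6·0.11
 = 0.76 + 0.56 + 0.92 + 0.48 + 0.52 + 0.4 + 0.66
 = 4.3

4.3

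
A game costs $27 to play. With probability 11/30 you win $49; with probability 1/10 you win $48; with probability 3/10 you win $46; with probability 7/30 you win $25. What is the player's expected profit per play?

15.4

E[payout] = 49·11/30 + 48·1/10 + 46·3/10 + 25·7/30
 = 539/30 + 24/5 + 69/5 + 35/6
 = 212/5
Net = 212/5 - 27 = 77/5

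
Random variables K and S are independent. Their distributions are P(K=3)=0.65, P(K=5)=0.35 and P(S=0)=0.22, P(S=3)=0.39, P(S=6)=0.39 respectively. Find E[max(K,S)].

E[max(K,S)] = Σ_k Σ_s max(k,s) · P(K=k)P(S=s)
 = 3·0.143 + 3·0.2535 + 6·0.2535 + 5·0.077 + 5·0.1365 + 6·0.1365
 = 0.429 + 0.7605 + 1.521 + 0.385 + 0.6825 + 0.819
 = 4.597

4.597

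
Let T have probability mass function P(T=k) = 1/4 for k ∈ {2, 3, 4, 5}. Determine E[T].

3.5

E[T] = Σ t·P(T=t)
 = 2·1/4 + 3·1/4 + 4·1/4 + 5·1/4
 = 1/2 + 3/4 + 1 + 5/4
 = 7/2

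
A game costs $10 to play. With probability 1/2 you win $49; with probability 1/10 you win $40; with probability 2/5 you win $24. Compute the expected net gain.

E[payout] = 49·1/2 + 40·1/10 + 24·2/5
 = 49/2 + 4 + 48/5
 = 381/10
Net = 381/10 - 10 = 281/10

28.1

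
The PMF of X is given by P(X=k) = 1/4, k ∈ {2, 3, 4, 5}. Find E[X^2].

E[X^2] = Σ x^2·P(X=x)
 = 4·1/4 + 9·1/4 + 16·1/4 + 25·1/4
 = 1 + 9/4 + 4 + 25/4
 = 27/2

13.5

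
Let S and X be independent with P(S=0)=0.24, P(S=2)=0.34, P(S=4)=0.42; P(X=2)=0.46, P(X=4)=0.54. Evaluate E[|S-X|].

E[|S-X|] = Σ_s Σ_x |s-x| · P(S=s)P(X=x)
 = 2·0.1104 + 4·0.1296 + 0·0.1564 + 2·0.1836 + 2·0.1932 + 0·0.2268
 = 0.2208 + 0.5184 + 0 + 0.3672 + 0.3864 + 0
 = 1.4928

1.4928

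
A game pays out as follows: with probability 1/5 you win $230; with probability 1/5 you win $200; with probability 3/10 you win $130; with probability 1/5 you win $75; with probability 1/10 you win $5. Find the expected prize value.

E[payout] = 230·1/5 + 200·1/5 + 130·3/10 + 75·1/5 + 5·1/10
 = 46 + 40 + 39 + 15 + 1/2
 = 281/2

140.5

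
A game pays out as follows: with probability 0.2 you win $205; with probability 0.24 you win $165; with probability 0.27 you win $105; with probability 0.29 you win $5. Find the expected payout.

110.4

E[payout] = 205·0.2 + 165·0.24 + 105·0.27 + 5·0.29
 = 41 + 39.6 + 28.35 + 1.45
 = 110.4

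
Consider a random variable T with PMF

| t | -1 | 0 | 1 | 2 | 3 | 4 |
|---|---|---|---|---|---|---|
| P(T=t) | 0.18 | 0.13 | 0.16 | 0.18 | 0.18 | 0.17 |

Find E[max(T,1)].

2.05

E[max(T,1)] = Σ max(t,1)·P(T=t)
 = 1·0.18 + 1·0.13 + 1·0.16 + 2·0.18 + 3·0.18 + 4·0.17
 = 0.18 + 0.13 + 0.16 + 0.36 + 0.54 + 0.68
 = 2.05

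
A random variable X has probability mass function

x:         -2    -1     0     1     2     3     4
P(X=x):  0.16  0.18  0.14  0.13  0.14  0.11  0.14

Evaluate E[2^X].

E[2^X] = Σ 2^x·P(X=x)
 = 0.25·0.16 + 0.5·0.18 + 1·0.14 + 2·0.13 + 4·0.14 + 8·0.11 + 16·0.14
 = 0.04 + 0.09 + 0.14 + 0.26 + 0.56 + 0.88 + 2.24
 = 4.21

4.21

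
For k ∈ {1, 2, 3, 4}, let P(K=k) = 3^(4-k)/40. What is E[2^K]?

3.25

E[2^K] = Σ 2^k·P(K=k)
 = 2·27/40 + 4·9/40 + 8·3/40 + 16·1/40
 = 27/20 + 9/10 + 3/5 + 2/5
 = 13/4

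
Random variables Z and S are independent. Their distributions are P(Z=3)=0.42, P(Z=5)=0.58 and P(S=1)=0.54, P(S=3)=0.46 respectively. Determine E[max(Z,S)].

4.16

E[max(Z,S)] = Σ_z Σ_s max(z,s) · P(Z=z)P(S=s)
 = 3·0.2268 + 3·0.1932 + 5·0.3132 + 5·0.2668
 = 0.6804 + 0.5796 + 1.566 + 1.334
 = 4.16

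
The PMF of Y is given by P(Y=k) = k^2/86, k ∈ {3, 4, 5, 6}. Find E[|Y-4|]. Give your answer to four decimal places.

E[|Y-4|] = Σ |y-4|·P(Y=y)
 = 1·9/86 + 0·8/43 + 1·25/86 + 2·18/43
 = 9/86 + 0 + 25/86 + 36/43
 = 53/43

1.2326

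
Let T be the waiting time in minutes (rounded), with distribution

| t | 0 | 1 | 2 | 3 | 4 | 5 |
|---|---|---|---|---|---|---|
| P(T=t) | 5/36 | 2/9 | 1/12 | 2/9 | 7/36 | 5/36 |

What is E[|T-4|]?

E[|T-4|] = Σ |t-4|·P(T=t)
 = 4·5/36 + 3·2/9 + 2·1/12 + 1·2/9 + 0·7/36 + 1·5/36
 = 5/9 + 2/3 + 1/6 + 2/9 + 0 + 5/36
 = 7/4

1.75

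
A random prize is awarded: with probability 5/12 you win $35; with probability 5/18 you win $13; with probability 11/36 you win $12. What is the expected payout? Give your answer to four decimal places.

21.8611

E[payout] = 35·5/12 + 13·5/18 + 12·11/36
 = 175/12 + 65/18 + 11/3
 = 787/36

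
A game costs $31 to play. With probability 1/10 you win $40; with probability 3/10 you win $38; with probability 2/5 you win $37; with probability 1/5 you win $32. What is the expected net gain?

E[payout] = 40·1/10 + 38·3/10 + 37·2/5 + 32·1/5
 = 4 + 57/5 + 74/5 + 32/5
 = 183/5
Net = 183/5 - 31 = 28/5

5.6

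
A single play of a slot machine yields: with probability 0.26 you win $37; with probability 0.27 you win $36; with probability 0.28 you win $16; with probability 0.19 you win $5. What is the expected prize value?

24.77

E[payout] = 37·0.26 + 36·0.27 + 16·0.28 + 5·0.19
 = 9.62 + 9.72 + 4.48 + 0.95
 = 24.77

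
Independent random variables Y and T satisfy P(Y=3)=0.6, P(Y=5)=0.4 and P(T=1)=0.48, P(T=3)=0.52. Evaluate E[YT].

E[YT] = Σ_y Σ_t yt · P(Y=y)P(T=t)
 = 3·0.288 + 9·0.312 + 5·0.192 + 15·0.208
 = 0.864 + 2.808 + 0.96 + 3.12
 = 7.752

7.752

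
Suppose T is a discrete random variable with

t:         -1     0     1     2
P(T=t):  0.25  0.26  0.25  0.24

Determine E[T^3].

1.92

E[T^3] = Σ t^3·P(T=t)
 = (-1)·0.25 + 0·0.26 + 1·0.25 + 8·0.24
 = (-0.25) + 0 + 0.25 + 1.92
 = 1.92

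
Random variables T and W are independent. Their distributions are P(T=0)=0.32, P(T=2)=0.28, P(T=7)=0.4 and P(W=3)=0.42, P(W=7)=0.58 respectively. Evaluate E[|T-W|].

3.304

E[|T-W|] = Σ_t Σ_w |t-w| · P(T=t)P(W=w)
 = 3·0.1344 + 7·0.1856 + 1·0.1176 + 5·0.1624 + 4·0.168 + 0·0.232
 = 0.4032 + 1.2992 + 0.1176 + 0.812 + 0.672 + 0
 = 3.304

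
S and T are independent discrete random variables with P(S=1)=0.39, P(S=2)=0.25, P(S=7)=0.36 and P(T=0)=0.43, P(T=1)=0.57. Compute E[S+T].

E[S+T] = Σ_s Σ_t (s+t) · P(S=s)P(T=t)
 = 1·0.1677 + 2·0.2223 + 2·0.1075 + 3·0.1425 + 7·0.1548 + 8·0.2052
 = 0.1677 + 0.4446 + 0.215 + 0.4275 + 1.0836 + 1.6416
 = 3.98

3.98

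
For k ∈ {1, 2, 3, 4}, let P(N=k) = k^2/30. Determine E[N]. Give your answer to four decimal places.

3.3333

E[N] = Σ n·P(N=n)
 = 1·1/30 + 2·2/15 + 3·3/10 + 4·8/15
 = 1/30 + 4/15 + 9/10 + 32/15
 = 10/3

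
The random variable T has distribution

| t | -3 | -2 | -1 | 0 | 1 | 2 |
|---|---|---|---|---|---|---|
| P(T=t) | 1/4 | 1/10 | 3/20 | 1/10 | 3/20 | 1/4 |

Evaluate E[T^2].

E[T^2] = Σ t^2·P(T=t)
 = 9·1/4 + 4·1/10 + 1·3/20 + 0·1/10 + 1·3/20 + 4·1/4
 = 9/4 + 2/5 + 3/20 + 0 + 3/20 + 1
 = 79/20

3.95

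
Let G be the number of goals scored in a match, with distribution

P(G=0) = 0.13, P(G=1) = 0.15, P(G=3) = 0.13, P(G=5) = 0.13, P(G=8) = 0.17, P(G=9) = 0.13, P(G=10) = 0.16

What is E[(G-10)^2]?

E[(G-10)^2] = Σ (g-10)^2·P(G=g)
 = 100·0.13 + 81·0.15 + 49·0.13 + 25·0.13 + 4·0.17 + 1·0.13 + 0·0.16
 = 13 + 12.15 + 6.37 + 3.25 + 0.68 + 0.13 + 0
 = 35.58

35.58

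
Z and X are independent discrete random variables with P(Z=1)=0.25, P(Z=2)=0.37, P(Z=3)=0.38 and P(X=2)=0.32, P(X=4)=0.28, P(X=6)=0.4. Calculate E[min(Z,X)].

E[min(Z,X)] = Σ_z Σ_x min(z,x) · P(Z=z)P(X=x)
 = 1·0.08 + 1·0.07 + 1·0.1 + 2·0.1184 + 2·0.1036 + 2·0.148 + 2·0.1216 + 3·0.1064 + 3·0.152
 = 0.08 + 0.07 + 0.1 + 0.2368 + 0.2072 + 0.296 + 0.2432 + 0.3192 + 0.456
 = 2.0084

2.0084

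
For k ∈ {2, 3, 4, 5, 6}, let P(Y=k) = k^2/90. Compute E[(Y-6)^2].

E[(Y-6)^2] = Σ (y-6)^2·P(Y=y)
 = 16·2/45 + 9·1/10 + 4·8/45 + 1·5/18 + 0·2/5
 = 32/45 + 9/10 + 32/45 + 5/18 + 0
 = 13/5

2.6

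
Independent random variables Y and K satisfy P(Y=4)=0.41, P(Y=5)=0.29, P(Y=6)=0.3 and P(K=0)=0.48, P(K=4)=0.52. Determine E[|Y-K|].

2.81

E[|Y-K|] = Σ_y Σ_k |y-k| · P(Y=y)P(K=k)
 = 4·0.1968 + 0·0.2132 + 5·0.1392 + 1·0.1508 + 6·0.144 + 2·0.156
 = 0.7872 + 0 + 0.696 + 0.1508 + 0.864 + 0.312
 = 2.81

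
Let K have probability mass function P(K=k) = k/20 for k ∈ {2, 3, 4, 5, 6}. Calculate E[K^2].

E[K^2] = Σ k^2·P(K=k)
 = 4·1/10 + 9·3/20 + 16·1/5 + 25·1/4 + 36·3/10
 = 2/5 + 27/20 + 16/5 + 25/4 + 54/5
 = 22

22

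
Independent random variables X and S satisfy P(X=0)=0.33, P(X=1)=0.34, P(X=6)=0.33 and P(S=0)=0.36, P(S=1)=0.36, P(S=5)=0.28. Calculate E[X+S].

E[X+S] = Σ_x Σ_s (x+s) · P(X=x)P(S=s)
 = 0·0.1188 + 1·0.1188 + 5·0.0924 + 1·0.1224 + 2·0.1224 + 6·0.0952 + 6·0.1188 + 7·0.1188 + 11·0.0924
 = 0 + 0.1188 + 0.462 + 0.1224 + 0.2448 + 0.5712 + 0.7128 + 0.8316 + 1.0164
 = 4.08

4.08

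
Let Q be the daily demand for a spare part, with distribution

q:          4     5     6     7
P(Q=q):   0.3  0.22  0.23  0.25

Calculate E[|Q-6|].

1.07

E[|Q-6|] = Σ |q-6|·P(Q=q)
 = 2·0.3 + 1·0.22 + 0·0.23 + 1·0.25
 = 0.6 + 0.22 + 0 + 0.25
 = 1.07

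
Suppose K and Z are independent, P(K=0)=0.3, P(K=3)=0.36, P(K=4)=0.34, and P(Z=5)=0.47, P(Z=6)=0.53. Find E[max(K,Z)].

5.53

E[max(K,Z)] = Σ_k Σ_z max(k,z) · P(K=k)P(Z=z)
 = 5·0.141 + 6·0.159 + 5·0.1692 + 6·0.1908 + 5·0.1598 + 6·0.1802
 = 0.705 + 0.954 + 0.846 + 1.1448 + 0.799 + 1.0812
 = 5.53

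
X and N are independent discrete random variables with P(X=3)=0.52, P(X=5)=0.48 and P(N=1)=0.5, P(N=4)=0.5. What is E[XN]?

E[XN] = Σ_x Σ_n xn · P(X=x)P(N=n)
 = 3·0.26 + 12·0.26 + 5·0.24 + 20·0.24
 = 0.78 + 3.12 + 1.2 + 4.8
 = 9.9

9.9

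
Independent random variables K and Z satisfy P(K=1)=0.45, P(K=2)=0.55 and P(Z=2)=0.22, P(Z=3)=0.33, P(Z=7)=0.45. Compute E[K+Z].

E[K+Z] = Σ_k Σ_z (k+z) · P(K=k)P(Z=z)
 = 3·0.099 + 4·0.1485 + 8·0.2025 + 4·0.121 + 5·0.1815 + 9·0.2475
 = 0.297 + 0.594 + 1.62 + 0.484 + 0.9075 + 2.2275
 = 6.13

6.13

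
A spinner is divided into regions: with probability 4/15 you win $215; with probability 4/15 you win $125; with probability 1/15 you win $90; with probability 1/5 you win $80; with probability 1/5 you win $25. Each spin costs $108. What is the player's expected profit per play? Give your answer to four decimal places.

E[payout] = 215·4/15 + 125·4/15 + 90·1/15 + 80·1/5 + 25·1/5
 = 172/3 + 100/3 + 6 + 16 + 5
 = 353/3
Net = 353/3 - 108 = 29/3

9.6667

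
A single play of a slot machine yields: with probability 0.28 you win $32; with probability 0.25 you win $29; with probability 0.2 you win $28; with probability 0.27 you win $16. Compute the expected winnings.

E[payout] = 32·0.28 + 29·0.25 + 28·0.2 + 16·0.27
 = 8.96 + 7.25 + 5.6 + 4.32
 = 26.13

26.13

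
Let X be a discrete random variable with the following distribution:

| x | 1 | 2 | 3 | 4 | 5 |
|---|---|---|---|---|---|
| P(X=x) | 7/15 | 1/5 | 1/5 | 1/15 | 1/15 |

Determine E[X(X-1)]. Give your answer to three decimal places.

E[X(X-1)] = Σ x(x-1)·P(X=x)
 = 0·7/15 + 2·1/5 + 6·1/5 + 12·1/15 + 20·1/15
 = 0 + 2/5 + 6/5 + 4/5 + 4/3
 = 56/15

3.733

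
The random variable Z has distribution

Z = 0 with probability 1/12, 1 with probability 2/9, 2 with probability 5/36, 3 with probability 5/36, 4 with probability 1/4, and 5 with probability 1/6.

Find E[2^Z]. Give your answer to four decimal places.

11.5278

E[2^Z] = Σ 2^z·P(Z=z)
 = 1·1/12 + 2·2/9 + 4·5/36 + 8·5/36 + 16·1/4 + 32·1/6
 = 1/12 + 4/9 + 5/9 + 10/9 + 4 + 16/3
 = 415/36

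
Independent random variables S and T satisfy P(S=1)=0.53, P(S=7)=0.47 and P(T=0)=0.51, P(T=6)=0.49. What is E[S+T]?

6.76

E[S+T] = Σ_s Σ_t (s+t) · P(S=s)P(T=t)
 = 1·0.2703 + 7·0.2597 + 7·0.2397 + 13·0.2303
 = 0.2703 + 1.8179 + 1.6779 + 2.9939
 = 6.76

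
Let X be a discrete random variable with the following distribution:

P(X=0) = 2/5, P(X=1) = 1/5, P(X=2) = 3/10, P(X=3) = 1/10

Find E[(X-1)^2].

1.1

E[(X-1)^2] = Σ (x-1)^2·P(X=x)
 = 1·2/5 + 0·1/5 + 1·3/10 + 4·1/10
 = 2/5 + 0 + 3/10 + 2/5
 = 11/10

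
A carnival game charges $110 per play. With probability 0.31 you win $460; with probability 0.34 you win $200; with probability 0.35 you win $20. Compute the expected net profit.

107.6

E[payout] = 460·0.31 + 200·0.34 + 20·0.35
 = 142.6 + 68 + 7
 = 217.6
Net = 217.6 - 110 = 107.6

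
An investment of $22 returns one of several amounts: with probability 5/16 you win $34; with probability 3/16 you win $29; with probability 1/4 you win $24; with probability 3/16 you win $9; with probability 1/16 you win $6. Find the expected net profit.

E[payout] = 34·5/16 + 29·3/16 + 24·1/4 + 9·3/16 + 6·1/16
 = 85/8 + 87/16 + 6 + 27/16 + 3/8
 = 193/8
Net = 193/8 - 22 = 17/8

2.125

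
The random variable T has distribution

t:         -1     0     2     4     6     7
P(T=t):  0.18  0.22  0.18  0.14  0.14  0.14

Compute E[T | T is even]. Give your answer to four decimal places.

2.5882

P(T is even) = 0.22 + 0.18 + 0.14 + 0.14 = 0.68.
E[T | T is even] = [0·0.22 + 2·0.18 + 4·0.14 + 6·0.14] / 0.68
 = 1.76 / 0.68
 = 44/17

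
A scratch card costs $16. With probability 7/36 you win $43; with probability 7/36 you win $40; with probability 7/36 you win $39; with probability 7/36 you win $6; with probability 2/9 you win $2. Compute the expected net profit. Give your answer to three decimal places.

E[payout] = 43·7/36 + 40·7/36 + 39·7/36 + 6·7/36 + 2·2/9
 = 301/36 + 70/9 + 91/12 + 7/6 + 4/9
 = 76/3
Net = 76/3 - 16 = 28/3

9.333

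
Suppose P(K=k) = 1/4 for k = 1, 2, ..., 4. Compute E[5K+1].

13.5

E[5K+1] = Σ (5k+1)·P(K=k)
 = 6·1/4 + 11·1/4 + 16·1/4 + 21·1/4
 = 3/2 + 11/4 + 4 + 21/4
 = 27/2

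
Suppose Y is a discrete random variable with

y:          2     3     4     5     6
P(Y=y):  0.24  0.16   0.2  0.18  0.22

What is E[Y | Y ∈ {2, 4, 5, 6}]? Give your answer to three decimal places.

4.167

P(Y ∈ {2, 4, 5, 6}) = 0.24 + 0.2 + 0.18 + 0.22 = 0.84.
E[Y | Y ∈ {2, 4, 5, 6}] = [2·0.24 + 4·0.2 + 5·0.18 + 6·0.22] / 0.84
 = 3.5 / 0.84
 = 25/6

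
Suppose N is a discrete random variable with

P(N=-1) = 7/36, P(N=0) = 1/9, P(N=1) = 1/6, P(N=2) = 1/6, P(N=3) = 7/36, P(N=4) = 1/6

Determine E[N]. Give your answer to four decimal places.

E[N] = Σ n·P(N=n)
 = (-1)·7/36 + 0·1/9 + 1·1/6 + 2·1/6 + 3·7/36 + 4·1/6
 = (-7/36) + 0 + 1/6 + 1/3 + 7/12 + 2/3
 = 14/9

1.5556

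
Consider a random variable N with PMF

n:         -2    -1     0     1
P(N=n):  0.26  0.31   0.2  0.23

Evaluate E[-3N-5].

-3.2

E[-3N-5] = Σ (-3n-5)·P(N=n)
 = 1·0.26 + (-2)·0.31 + (-5)·0.2 + (-8)·0.23
 = 0.26 + (-0.62) + (-1) + (-1.84)
 = -3.2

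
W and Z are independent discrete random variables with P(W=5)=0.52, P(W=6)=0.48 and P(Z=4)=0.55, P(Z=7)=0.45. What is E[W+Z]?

E[W+Z] = Σ_w Σ_z (w+z) · P(W=w)P(Z=z)
 = 9·0.286 + 12·0.234 + 10·0.264 + 13·0.216
 = 2.574 + 2.808 + 2.64 + 2.808
 = 10.83

10.83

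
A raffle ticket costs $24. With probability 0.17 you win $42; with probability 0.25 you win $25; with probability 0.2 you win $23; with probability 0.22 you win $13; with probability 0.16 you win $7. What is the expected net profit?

E[payout] = 42·0.17 + 25·0.25 + 23·0.2 + 13·0.22 + 7·0.16
 = 7.14 + 6.25 + 4.6 + 2.86 + 1.12
 = 21.97
Net = 21.97 - 24 = -2.03

-2.03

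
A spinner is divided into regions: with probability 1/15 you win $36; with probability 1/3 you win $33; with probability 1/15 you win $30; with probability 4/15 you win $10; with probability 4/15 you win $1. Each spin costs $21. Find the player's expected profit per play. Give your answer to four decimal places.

-2.6667

E[payout] = 36·1/15 + 33·1/3 + 30·1/15 + 10·4/15 + 1·4/15
 = 12/5 + 11 + 2 + 8/3 + 4/15
 = 55/3
Net = 55/3 - 21 = -8/3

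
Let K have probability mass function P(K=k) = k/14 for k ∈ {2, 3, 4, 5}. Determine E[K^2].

E[K^2] = Σ k^2·P(K=k)
 = 4·1/7 + 9·3/14 + 16·2/7 + 25·5/14
 = 4/7 + 27/14 + 32/7 + 125/14
 = 16

16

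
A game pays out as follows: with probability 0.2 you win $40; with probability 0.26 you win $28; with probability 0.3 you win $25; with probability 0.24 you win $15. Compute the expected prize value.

26.38

E[payout] = 40·0.2 + 28·0.26 + 25·0.3 + 15·0.24
 = 8 + 7.28 + 7.5 + 3.6
 = 26.38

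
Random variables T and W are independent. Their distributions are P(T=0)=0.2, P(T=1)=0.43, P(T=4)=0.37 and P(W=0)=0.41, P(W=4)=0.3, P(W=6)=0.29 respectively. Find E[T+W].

4.85

E[T+W] = Σ_t Σ_w (t+w) · P(T=t)P(W=w)
 = 0·0.082 + 4·0.06 + 6·0.058 + 1·0.1763 + 5·0.129 + 7·0.1247 + 4·0.1517 + 8·0.111 + 10·0.1073
 = 0 + 0.24 + 0.348 + 0.1763 + 0.645 + 0.8729 + 0.6068 + 0.888 + 1.073
 = 4.85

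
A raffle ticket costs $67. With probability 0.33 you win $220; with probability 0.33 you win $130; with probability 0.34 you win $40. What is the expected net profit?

62.1

E[payout] = 220·0.33 + 130·0.33 + 40·0.34
 = 72.6 + 42.9 + 13.6
 = 129.1
Net = 129.1 - 67 = 62.1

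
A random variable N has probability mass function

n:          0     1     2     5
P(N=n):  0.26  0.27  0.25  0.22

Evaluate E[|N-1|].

E[|N-1|] = Σ |n-1|·P(N=n)
 = 1·0.26 + 0·0.27 + 1·0.25 + 4·0.22
 = 0.26 + 0 + 0.25 + 0.88
 = 1.39

1.39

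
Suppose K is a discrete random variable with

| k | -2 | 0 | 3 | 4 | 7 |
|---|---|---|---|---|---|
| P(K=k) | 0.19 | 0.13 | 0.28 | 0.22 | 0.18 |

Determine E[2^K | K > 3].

P(K > 3) = 0.22 + 0.18 = 0.4.
E[2^K | K > 3] = [16·0.22 + 128·0.18] / 0.4
 = 26.56 / 0.4
 = 332/5

66.4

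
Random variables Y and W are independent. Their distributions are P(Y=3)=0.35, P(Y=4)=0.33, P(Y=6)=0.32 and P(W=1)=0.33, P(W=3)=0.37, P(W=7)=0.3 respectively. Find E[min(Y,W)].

E[min(Y,W)] = Σ_y Σ_w min(y,w) · P(Y=y)P(W=w)
 = 1·0.1155 + 3·0.1295 + 3·0.105 + 1·0.1089 + 3·0.1221 + 4·0.099 + 1·0.1056 + 3·0.1184 + 6·0.096
 = 0.1155 + 0.3885 + 0.315 + 0.1089 + 0.3663 + 0.396 + 0.1056 + 0.3552 + 0.576
 = 2.727

2.727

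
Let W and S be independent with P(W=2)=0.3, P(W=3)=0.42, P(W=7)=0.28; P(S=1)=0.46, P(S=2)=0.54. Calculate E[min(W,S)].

1.54

E[min(W,S)] = Σ_w Σ_s min(w,s) · P(W=w)P(S=s)
 = 1·0.138 + 2·0.162 + 1·0.1932 + 2·0.2268 + 1·0.1288 + 2·0.1512
 = 0.138 + 0.324 + 0.1932 + 0.4536 + 0.1288 + 0.3024
 = 1.54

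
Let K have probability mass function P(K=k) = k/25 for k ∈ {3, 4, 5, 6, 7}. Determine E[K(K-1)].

E[K(K-1)] = Σ k(k-1)·P(K=k)
 = 6·3/25 + 12·4/25 + 20·1/5 + 30·6/25 + 42·7/25
 = 18/25 + 48/25 + 4 + 36/5 + 294/25
 = 128/5

25.6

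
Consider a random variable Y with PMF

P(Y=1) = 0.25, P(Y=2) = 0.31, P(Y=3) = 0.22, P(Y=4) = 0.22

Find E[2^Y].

E[2^Y] = Σ 2^y·P(Y=y)
 = 2·0.25 + 4·0.31 + 8·0.22 + 16·0.22
 = 0.5 + 1.24 + 1.76 + 3.52
 = 7.02

7.02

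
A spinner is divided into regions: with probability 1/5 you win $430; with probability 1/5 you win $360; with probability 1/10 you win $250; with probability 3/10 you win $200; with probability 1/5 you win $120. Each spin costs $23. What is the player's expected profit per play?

244

E[payout] = 430·1/5 + 360·1/5 + 250·1/10 + 200·3/10 + 120·1/5
 = 86 + 72 + 25 + 60 + 24
 = 267
Net = 267 - 23 = 244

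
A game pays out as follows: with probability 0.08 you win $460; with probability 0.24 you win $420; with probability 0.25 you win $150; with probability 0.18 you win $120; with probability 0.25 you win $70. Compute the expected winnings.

E[payout] = 460·0.08 + 420·0.24 + 150·0.25 + 120·0.18 + 70·0.25
 = 36.8 + 100.8 + 37.5 + 21.6 + 17.5
 = 214.2

214.2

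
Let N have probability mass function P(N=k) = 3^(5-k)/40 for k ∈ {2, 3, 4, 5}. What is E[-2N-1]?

E[-2N-1] = Σ (-2n-1)·P(N=n)
 = (-5)·27/40 + (-7)·9/40 + (-9)·3/40 + (-11)·1/40
 = (-27/8) + (-63/40) + (-27/40) + (-11/40)
 = -59/10

-5.9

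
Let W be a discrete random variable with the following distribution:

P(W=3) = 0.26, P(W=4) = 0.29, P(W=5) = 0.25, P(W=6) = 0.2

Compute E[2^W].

27.52

E[2^W] = Σ 2^w·P(W=w)
 = 8·0.26 + 16·0.29 + 32·0.25 + 64·0.2
 = 2.08 + 4.64 + 8 + 12.8
 = 27.52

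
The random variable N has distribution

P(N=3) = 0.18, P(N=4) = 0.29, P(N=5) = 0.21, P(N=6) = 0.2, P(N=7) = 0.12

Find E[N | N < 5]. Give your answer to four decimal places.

3.6170

P(N < 5) = 0.18 + 0.29 = 0.47.
E[N | N < 5] = [3·0.18 + 4·0.29] / 0.47
 = 1.7 / 0.47
 = 170/47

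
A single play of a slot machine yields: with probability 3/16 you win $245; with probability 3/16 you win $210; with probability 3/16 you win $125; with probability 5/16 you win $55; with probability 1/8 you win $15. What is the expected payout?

127.8125

E[payout] = 245·3/16 + 210·3/16 + 125·3/16 + 55·5/16 + 15·1/8
 = 735/16 + 315/8 + 375/16 + 275/16 + 15/8
 = 2045/16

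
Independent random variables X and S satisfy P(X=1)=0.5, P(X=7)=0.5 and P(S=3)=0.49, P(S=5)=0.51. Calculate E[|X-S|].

3

E[|X-S|] = Σ_x Σ_s |x-s| · P(X=x)P(S=s)
 = 2·0.245 + 4·0.255 + 4·0.245 + 2·0.255
 = 0.49 + 1.02 + 0.98 + 0.51
 = 3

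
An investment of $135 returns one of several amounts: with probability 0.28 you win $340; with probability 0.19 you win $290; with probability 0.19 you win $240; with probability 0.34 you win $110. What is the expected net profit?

E[payout] = 340·0.28 + 290·0.19 + 240·0.19 + 110·0.34
 = 95.2 + 55.1 + 45.6 + 37.4
 = 233.3
Net = 233.3 - 135 = 98.3

98.3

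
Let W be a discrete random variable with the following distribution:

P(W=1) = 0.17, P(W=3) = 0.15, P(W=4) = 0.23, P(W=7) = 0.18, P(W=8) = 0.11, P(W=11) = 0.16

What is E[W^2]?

E[W^2] = Σ w^2·P(W=w)
 = 1·0.17 + 9·0.15 + 16·0.23 + 49·0.18 + 64·0.11 + 121·0.16
 = 0.17 + 1.35 + 3.68 + 8.82 + 7.04 + 19.36
 = 40.42

40.42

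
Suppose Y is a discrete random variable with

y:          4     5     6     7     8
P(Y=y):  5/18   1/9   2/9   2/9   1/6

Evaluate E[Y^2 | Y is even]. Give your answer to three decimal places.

P(Y is even) = 5/18 + 2/9 + 1/6 = 2/3.
E[Y^2 | Y is even] = [16·5/18 + 36·2/9 + 64·1/6] / (2/3)
 = 208/9 / (2/3)
 = 104/3

34.667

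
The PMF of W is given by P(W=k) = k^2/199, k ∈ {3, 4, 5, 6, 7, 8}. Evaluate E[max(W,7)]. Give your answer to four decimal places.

E[max(W,7)] = Σ max(w,7)·P(W=w)
 = 7·9/199 + 7·16/199 + 7·25/199 + 7·36/199 + 7·49/199 + 8·64/199
 = 63/199 + 112/199 + 175/199 + 252/199 + 343/199 + 512/199
 = 1457/199

7.3216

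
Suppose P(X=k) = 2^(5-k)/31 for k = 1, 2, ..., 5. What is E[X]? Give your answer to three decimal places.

1.839

E[X] = Σ x·P(X=x)
 = 1·16/31 + 2·8/31 + 3·4/31 + 4·2/31 + 5·1/31
 = 16/31 + 16/31 + 12/31 + 8/31 + 5/31
 = 57/31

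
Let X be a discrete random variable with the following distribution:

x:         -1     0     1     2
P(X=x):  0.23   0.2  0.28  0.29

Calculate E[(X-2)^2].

3.15

E[(X-2)^2] = Σ (x-2)^2·P(X=x)
 = 9·0.23 + 4·0.2 + 1·0.28 + 0·0.29
 = 2.07 + 0.8 + 0.28 + 0
 = 3.15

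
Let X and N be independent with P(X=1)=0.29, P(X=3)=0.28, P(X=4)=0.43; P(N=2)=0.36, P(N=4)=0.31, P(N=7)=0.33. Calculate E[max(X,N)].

4.6804

E[max(X,N)] = Σ_x Σ_n max(x,n) · P(X=x)P(N=n)
 = 2·0.1044 + 4·0.0899 + 7·0.0957 + 3·0.1008 + 4·0.0868 + 7·0.0924 + 4·0.1548 + 4·0.1333 + 7·0.1419
 = 0.2088 + 0.3596 + 0.6699 + 0.3024 + 0.3472 + 0.6468 + 0.6192 + 0.5332 + 0.9933
 = 4.6804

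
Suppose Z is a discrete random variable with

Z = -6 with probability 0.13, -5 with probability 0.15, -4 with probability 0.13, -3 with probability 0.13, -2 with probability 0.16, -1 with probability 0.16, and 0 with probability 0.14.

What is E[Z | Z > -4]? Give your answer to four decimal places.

-1.4746

P(Z > -4) = 0.13 + 0.16 + 0.16 + 0.14 = 0.59.
E[Z | Z > -4] = [(-3)·0.13 + (-2)·0.16 + (-1)·0.16 + 0·0.14] / 0.59
 = -0.87 / 0.59
 = -87/59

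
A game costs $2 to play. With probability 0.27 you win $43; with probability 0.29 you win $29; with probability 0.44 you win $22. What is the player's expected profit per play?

27.7

E[payout] = 43·0.27 + 29·0.29 + 22·0.44
 = 11.61 + 8.41 + 9.68
 = 29.7
Net = 29.7 - 2 = 27.7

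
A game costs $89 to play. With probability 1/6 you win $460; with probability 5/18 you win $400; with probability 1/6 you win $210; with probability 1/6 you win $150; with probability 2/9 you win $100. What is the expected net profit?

181

E[payout] = 460·1/6 + 400·5/18 + 210·1/6 + 150·1/6 + 100·2/9
 = 230/3 + 1000/9 + 35 + 25 + 200/9
 = 270
Net = 270 - 89 = 181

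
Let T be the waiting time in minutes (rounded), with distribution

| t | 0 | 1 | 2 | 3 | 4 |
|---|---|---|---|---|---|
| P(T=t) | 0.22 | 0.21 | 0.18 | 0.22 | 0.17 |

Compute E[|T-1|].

E[|T-1|] = Σ |t-1|·P(T=t)
 = 1·0.22 + 0·0.21 + 1·0.18 + 2·0.22 + 3·0.17
 = 0.22 + 0 + 0.18 + 0.44 + 0.51
 = 1.35

1.35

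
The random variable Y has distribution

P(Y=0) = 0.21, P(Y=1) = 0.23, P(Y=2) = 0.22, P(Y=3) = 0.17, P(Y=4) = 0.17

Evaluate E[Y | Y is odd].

1.85

P(Y is odd) = 0.23 + 0.17 = 0.4.
E[Y | Y is odd] = [1·0.23 + 3·0.17] / 0.4
 = 0.74 / 0.4
 = 37/20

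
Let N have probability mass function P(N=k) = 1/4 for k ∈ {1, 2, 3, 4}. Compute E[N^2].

7.5

E[N^2] = Σ n^2·P(N=n)
 = 1·1/4 + 4·1/4 + 9·1/4 + 16·1/4
 = 1/4 + 1 + 9/4 + 4
 = 15/2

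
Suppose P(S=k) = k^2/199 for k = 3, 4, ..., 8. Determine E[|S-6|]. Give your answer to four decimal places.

1.3116

E[|S-6|] = Σ |s-6|·P(S=s)
 = 3·9/199 + 2·16/199 + 1·25/199 + 0·36/199 + 1·49/199 + 2·64/199
 = 27/199 + 32/199 + 25/199 + 0 + 49/199 + 128/199
 = 261/199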